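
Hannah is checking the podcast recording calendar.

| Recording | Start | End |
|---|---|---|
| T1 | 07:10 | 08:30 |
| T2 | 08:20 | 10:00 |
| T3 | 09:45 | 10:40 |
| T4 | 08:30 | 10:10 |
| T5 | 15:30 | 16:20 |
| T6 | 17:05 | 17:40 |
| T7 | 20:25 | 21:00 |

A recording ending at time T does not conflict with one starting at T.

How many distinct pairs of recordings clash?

4

Two intervals overlap when each starts before the other ends.
Sorted by start: T1, T2, T4, T3, T5, T6, T7.
T2 starts before T1 ends → T1 and T2 overlap.
T4 starts exactly when T1 ends (back-to-back, no overlap), so T1 has no further overlaps.
T4 starts before T2 ends → T2 and T4 overlap.
T3 starts before T2 ends → T2 and T3 overlap.
T5 starts after T2 ends, so T2 has no further overlaps.
T3 starts before T4 ends → T4 and T3 overlap.
T5 starts after T4 ends, so T4 has no further overlaps.
T5 starts after T3 ends, so T3 has no further overlaps.
T6 starts after T5 ends, so T5 has no further overlaps.
T7 starts after T6 ends.
Overlapping pairs: T1 & T2, T2 & T3, T2 & T4, T3 & T4 — 4 in total.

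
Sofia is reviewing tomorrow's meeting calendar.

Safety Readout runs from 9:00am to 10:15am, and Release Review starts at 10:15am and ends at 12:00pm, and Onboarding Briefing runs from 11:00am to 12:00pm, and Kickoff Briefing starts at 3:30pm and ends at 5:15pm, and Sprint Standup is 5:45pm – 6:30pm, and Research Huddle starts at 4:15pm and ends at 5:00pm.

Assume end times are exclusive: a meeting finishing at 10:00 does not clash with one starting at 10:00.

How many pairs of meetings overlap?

2

Check each pair: they overlap iff neither finishes before the other starts.
Sorted by start: Safety Readout, Release Review, Onboarding Briefing, Kickoff Briefing, Research Huddle, Sprint Standup.
Release Review starts exactly when Safety Readout ends (back-to-back, no overlap), so nothing later overlaps Safety Readout either.
Onboarding Briefing starts before Release Review ends → Release Review and Onboarding Briefing overlap.
Kickoff Briefing starts after Release Review ends, so nothing later overlaps Release Review either.
Kickoff Briefing starts after Onboarding Briefing ends, so nothing later overlaps Onboarding Briefing either.
Research Huddle starts before Kickoff Briefing ends → Kickoff Briefing and Research Huddle overlap.
Sprint Standup starts after Kickoff Briefing ends.
Sprint Standup starts after Research Huddle ends.
Overlapping pairs: Kickoff Briefing & Research Huddle, Onboarding Briefing & Release Review — 2 in total.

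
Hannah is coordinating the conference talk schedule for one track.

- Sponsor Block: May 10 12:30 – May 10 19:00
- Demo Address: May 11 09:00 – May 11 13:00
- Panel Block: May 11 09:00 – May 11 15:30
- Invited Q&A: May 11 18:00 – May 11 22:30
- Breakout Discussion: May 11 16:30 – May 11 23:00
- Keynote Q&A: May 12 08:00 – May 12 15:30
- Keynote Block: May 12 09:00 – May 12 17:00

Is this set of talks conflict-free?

No

Sorted by start: Sponsor Block, Demo Address, Panel Block, Breakout Discussion, Invited Q&A, Keynote Q&A, Keynote Block.
Demo Address starts after Sponsor Block ends, so Sponsor Block has no further overlaps.
Panel Block starts before Demo Address ends → Demo Address and Panel Block overlap.
That's a conflict, so the schedule is not conflict-free.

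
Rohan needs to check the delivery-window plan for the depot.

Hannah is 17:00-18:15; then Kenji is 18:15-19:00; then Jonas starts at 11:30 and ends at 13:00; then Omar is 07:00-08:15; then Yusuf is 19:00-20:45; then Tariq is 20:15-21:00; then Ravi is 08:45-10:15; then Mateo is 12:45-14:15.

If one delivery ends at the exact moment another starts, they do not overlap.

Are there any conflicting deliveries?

Sorted by start: Omar, Ravi, Jonas, Mateo, Hannah, Kenji, Yusuf, Tariq.
Ravi starts after Omar ends; Omar is clear from here.
Jonas starts after Ravi ends; Ravi is clear from here.
Mateo starts before Jonas ends → Jonas and Mateo overlap.
That's a conflict, so the schedule is not conflict-free.

Yes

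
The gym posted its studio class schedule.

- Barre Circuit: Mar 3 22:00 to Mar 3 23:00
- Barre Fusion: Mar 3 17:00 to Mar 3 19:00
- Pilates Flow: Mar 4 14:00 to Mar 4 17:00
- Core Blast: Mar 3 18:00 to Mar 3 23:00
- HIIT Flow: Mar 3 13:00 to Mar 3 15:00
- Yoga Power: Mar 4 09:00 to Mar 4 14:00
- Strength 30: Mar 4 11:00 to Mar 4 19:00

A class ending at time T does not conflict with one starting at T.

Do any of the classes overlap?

Sorted by start: HIIT Flow, Barre Fusion, Core Blast, Barre Circuit, Yoga Power, Strength 30, Pilates Flow.
Barre Fusion starts after HIIT Flow ends, so HIIT Flow has no further overlaps.
Core Blast starts before Barre Fusion ends → Barre Fusion and Core Blast overlap.
That's a conflict, so the schedule is not conflict-free.

Yes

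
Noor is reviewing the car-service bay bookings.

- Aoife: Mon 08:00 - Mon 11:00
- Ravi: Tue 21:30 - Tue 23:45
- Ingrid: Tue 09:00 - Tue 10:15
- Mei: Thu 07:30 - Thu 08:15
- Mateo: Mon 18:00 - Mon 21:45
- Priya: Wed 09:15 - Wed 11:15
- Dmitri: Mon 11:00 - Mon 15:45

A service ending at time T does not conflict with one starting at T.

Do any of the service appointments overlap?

Two intervals overlap when each starts before the other ends.
Sorted by start: Aoife, Dmitri, Mateo, Ingrid, Ravi, Priya, Mei.
Dmitri starts exactly when Aoife ends (back-to-back, no overlap) — done with Aoife.
Mateo starts after Dmitri ends — done with Dmitri.
Ingrid starts after Mateo ends — done with Mateo.
Ravi starts after Ingrid ends — done with Ingrid.
Priya starts after Ravi ends — done with Ravi.
Mei starts after Priya ends.
Every pair is clear; the schedule has no overlaps.

No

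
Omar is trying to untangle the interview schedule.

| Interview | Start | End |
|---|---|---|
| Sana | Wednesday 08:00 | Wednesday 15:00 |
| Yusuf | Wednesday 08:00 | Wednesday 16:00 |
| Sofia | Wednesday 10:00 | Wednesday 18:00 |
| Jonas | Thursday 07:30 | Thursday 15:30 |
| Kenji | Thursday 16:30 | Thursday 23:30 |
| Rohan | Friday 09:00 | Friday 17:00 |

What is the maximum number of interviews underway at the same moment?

3

Sweep the timeline, counting +1 at each start and −1 at each end (ends before starts at a tie):
Wednesday 08:00 start Sana → 1
Wednesday 08:00 start Yusuf → 2
Wednesday 10:00 start Sofia → 3
Wednesday 15:00 end Sana → 2
Wednesday 16:00 end Yusuf → 1
Wednesday 18:00 end Sofia → 0
Thursday 07:30 start Jonas → 1
Thursday 15:30 end Jonas → 0
Thursday 16:30 start Kenji → 1
Thursday 23:30 end Kenji → 0
Friday 09:00 start Rohan → 1
Friday 17:00 end Rohan → 0
Peak is 3, at Wednesday 10:00 (Sana, Sofia, Yusuf).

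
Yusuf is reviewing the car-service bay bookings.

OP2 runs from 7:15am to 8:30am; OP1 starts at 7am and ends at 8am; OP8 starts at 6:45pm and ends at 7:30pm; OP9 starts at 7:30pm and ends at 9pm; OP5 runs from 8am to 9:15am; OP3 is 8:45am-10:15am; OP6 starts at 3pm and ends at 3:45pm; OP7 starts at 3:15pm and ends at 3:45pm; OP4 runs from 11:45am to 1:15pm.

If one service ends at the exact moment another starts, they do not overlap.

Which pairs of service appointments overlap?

Check each pair: they overlap iff neither finishes before the other starts.
Sorted by start: OP1, OP2, OP5, OP3, OP4, OP6, OP7, OP8, OP9.
OP2 starts before OP1 ends → OP1 and OP2 overlap.
OP5 starts exactly when OP1 ends (back-to-back, no overlap); OP1 is clear from here.
OP5 starts before OP2 ends → OP2 and OP5 overlap.
OP3 starts after OP2 ends; OP2 is clear from here.
OP3 starts before OP5 ends → OP5 and OP3 overlap.
OP4 starts after OP5 ends; OP5 is clear from here.
OP4 starts after OP3 ends; OP3 is clear from here.
OP6 starts after OP4 ends; OP4 is clear from here.
OP7 starts before OP6 ends → OP6 and OP7 overlap.
OP8 starts after OP6 ends; OP6 is clear from here.
OP8 starts after OP7 ends; OP7 is clear from here.
OP9 starts exactly when OP8 ends (back-to-back, no overlap).

OP1 & OP2, OP2 & OP5, OP3 & OP5, OP6 & OP7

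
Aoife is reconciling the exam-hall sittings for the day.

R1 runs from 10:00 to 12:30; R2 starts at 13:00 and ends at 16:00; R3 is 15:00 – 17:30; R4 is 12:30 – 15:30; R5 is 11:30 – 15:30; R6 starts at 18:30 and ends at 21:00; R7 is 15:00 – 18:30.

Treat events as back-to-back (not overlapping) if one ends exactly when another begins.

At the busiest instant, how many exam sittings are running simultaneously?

Sort all start/end points and keep a running count:
10:00 start R1 → 1
11:30 start R5 → 2
12:30 end R1 → 1
12:30 start R4 → 2
13:00 start R2 → 3
15:00 start R3 → 4
15:00 start R7 → 5
15:30 end R4 → 4
15:30 end R5 → 3
16:00 end R2 → 2
17:30 end R3 → 1
18:30 end R7 → 0
18:30 start R6 → 1
21:00 end R6 → 0
Peak is 5, at 15:00 (R2, R3, R4, R5, R7).

5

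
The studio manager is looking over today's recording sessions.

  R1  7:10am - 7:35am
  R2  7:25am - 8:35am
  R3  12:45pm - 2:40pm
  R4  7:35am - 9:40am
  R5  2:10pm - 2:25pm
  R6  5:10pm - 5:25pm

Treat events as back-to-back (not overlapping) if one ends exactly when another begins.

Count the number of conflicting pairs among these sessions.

3

Check each pair: they overlap iff neither finishes before the other starts.
Sorted by start: R1, R2, R4, R3, R5, R6.
R2 starts before R1 ends → R1 and R2 overlap.
R4 starts exactly when R1 ends (back-to-back, no overlap), so nothing later overlaps R1 either.
R4 starts before R2 ends → R2 and R4 overlap.
R3 starts after R2 ends, so nothing later overlaps R2 either.
R3 starts after R4 ends, so nothing later overlaps R4 either.
R5 starts before R3 ends → R3 and R5 overlap.
R6 starts after R3 ends.
R6 starts after R5 ends.
Overlapping pairs: R1 & R2, R2 & R4, R3 & R5 — 3 in total.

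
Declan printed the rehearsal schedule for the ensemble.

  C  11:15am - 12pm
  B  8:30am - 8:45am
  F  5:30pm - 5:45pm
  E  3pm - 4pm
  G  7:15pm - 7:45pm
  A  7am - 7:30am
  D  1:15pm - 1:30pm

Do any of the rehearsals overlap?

Sorted by start: A, B, C, D, E, F, G.
B starts after A ends, so nothing later overlaps A either.
C starts after B ends, so nothing later overlaps B either.
D starts after C ends, so nothing later overlaps C either.
E starts after D ends, so nothing later overlaps D either.
F starts after E ends, so nothing later overlaps E either.
G starts after F ends.
Every pair is clear; the schedule has no overlaps.

No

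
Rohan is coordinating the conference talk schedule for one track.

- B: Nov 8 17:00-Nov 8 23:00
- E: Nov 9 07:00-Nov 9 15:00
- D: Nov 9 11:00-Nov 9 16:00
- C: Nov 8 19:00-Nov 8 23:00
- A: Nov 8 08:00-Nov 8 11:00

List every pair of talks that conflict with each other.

B & C, D & E

Check each pair: they overlap iff neither finishes before the other starts.
Sorted by start: A, B, C, E, D.
B starts after A ends — done with A.
C starts before B ends → B and C overlap.
E starts after B ends — done with B.
E starts after C ends — done with C.
D starts before E ends → E and D overlap.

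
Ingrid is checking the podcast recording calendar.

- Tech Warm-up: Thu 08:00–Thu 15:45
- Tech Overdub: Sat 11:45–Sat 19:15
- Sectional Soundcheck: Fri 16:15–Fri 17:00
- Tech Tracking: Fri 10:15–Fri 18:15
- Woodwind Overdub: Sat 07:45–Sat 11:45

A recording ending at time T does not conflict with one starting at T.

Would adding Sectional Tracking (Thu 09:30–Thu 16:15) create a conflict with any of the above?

Yes — it overlaps Tech Warm-up

Tech Warm-up: starts Thu 08:00 before Sectional Tracking ends Thu 16:15, and ends Thu 15:45 after Sectional Tracking starts Thu 09:30 → overlap.
Tech Tracking: starts Fri 10:15 at or after Sectional Tracking ends Thu 16:15 → clear.
Sectional Soundcheck: starts Fri 16:15 at or after Sectional Tracking ends Thu 16:15 → clear.
Woodwind Overdub: starts Sat 07:45 at or after Sectional Tracking ends Thu 16:15 → clear.
Tech Overdub: starts Sat 11:45 at or after Sectional Tracking ends Thu 16:15 → clear.
Sectional Tracking overlaps Tech Warm-up.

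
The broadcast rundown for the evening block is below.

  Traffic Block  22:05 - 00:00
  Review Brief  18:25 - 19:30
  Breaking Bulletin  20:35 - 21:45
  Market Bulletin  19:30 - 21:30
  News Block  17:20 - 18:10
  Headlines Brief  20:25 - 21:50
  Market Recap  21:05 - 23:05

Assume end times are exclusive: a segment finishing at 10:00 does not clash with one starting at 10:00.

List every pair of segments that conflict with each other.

Sorted by start: News Block, Review Brief, Market Bulletin, Headlines Brief, Breaking Bulletin, Market Recap, Traffic Block.
Review Brief starts after News Block ends, so nothing later overlaps News Block either.
Market Bulletin starts exactly when Review Brief ends (back-to-back, no overlap), so nothing later overlaps Review Brief either.
Headlines Brief starts before Market Bulletin ends → Market Bulletin and Headlines Brief overlap.
Breaking Bulletin starts before Market Bulletin ends → Market Bulletin and Breaking Bulletin overlap.
Market Recap starts before Market Bulletin ends → Market Bulletin and Market Recap overlap.
Traffic Block starts after Market Bulletin ends.
Breaking Bulletin starts before Headlines Brief ends → Headlines Brief and Breaking Bulletin overlap.
Market Recap starts before Headlines Brief ends → Headlines Brief and Market Recap overlap.
Traffic Block starts after Headlines Brief ends.
Market Recap starts before Breaking Bulletin ends → Breaking Bulletin and Market Recap overlap.
Traffic Block starts after Breaking Bulletin ends.
Traffic Block starts before Market Recap ends → Market Recap and Traffic Block overlap.

Breaking Bulletin & Headlines Brief, Breaking Bulletin & Market Bulletin, Breaking Bulletin & Market Recap, Headlines Brief & Market Bulletin, Headlines Brief & Market Recap, Market Bulletin & Market Recap, Market Recap & Traffic Block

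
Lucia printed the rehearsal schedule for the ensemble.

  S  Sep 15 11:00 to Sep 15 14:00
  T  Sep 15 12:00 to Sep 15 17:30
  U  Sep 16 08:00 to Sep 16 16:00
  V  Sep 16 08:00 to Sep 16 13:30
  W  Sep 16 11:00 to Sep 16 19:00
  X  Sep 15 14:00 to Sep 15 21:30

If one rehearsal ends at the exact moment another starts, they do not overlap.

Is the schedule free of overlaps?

No

Sorted by start: S, T, X, U, V, W.
T starts before S ends → S and T overlap.
That's a conflict, so the schedule is not conflict-free.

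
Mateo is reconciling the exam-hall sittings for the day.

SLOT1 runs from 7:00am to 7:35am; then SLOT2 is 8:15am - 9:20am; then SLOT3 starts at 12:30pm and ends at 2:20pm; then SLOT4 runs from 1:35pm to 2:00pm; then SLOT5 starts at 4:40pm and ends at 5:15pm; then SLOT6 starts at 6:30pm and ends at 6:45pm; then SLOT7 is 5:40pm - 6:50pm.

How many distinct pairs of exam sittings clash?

Sorted by start: SLOT1, SLOT2, SLOT3, SLOT4, SLOT5, SLOT7, SLOT6.
SLOT2 starts after SLOT1 ends, so nothing later overlaps SLOT1 either.
SLOT3 starts after SLOT2 ends, so nothing later overlaps SLOT2 either.
SLOT4 starts before SLOT3 ends → SLOT3 and SLOT4 overlap.
SLOT5 starts after SLOT3 ends, so nothing later overlaps SLOT3 either.
SLOT5 starts after SLOT4 ends, so nothing later overlaps SLOT4 either.
SLOT7 starts after SLOT5 ends, so nothing later overlaps SLOT5 either.
SLOT6 starts before SLOT7 ends → SLOT7 and SLOT6 overlap.
Overlapping pairs: SLOT3 & SLOT4, SLOT6 & SLOT7 — 2 in total.

2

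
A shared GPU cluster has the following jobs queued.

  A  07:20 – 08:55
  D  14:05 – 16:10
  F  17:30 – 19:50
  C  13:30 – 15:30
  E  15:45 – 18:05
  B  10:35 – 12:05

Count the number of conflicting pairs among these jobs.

Two intervals overlap when each starts before the other ends.
Sorted by start: A, B, C, D, E, F.
B starts after A ends — done with A.
C starts after B ends — done with B.
D starts before C ends → C and D overlap.
E starts after C ends — done with C.
E starts before D ends → D and E overlap.
F starts after D ends.
F starts before E ends → E and F overlap.
Overlapping pairs: C & D, D & E, E & F — 3 in total.

3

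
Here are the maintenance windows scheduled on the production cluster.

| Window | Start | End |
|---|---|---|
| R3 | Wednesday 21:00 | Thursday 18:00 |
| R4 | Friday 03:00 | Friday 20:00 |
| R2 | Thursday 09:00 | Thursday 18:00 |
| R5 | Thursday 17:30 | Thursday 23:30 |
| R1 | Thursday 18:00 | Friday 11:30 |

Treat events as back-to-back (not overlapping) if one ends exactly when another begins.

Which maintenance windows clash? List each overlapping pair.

R1 & R4, R1 & R5, R2 & R3, R2 & R5, R3 & R5

Check each pair: they overlap iff neither finishes before the other starts.
Sorted by start: R3, R2, R5, R1, R4.
R2 starts before R3 ends → R3 and R2 overlap.
R5 starts before R3 ends → R3 and R5 overlap.
R1 starts exactly when R3 ends (back-to-back, no overlap), so nothing later overlaps R3 either.
R5 starts before R2 ends → R2 and R5 overlap.
R1 starts exactly when R2 ends (back-to-back, no overlap), so nothing later overlaps R2 either.
R1 starts before R5 ends → R5 and R1 overlap.
R4 starts after R5 ends.
R4 starts before R1 ends → R1 and R4 overlap.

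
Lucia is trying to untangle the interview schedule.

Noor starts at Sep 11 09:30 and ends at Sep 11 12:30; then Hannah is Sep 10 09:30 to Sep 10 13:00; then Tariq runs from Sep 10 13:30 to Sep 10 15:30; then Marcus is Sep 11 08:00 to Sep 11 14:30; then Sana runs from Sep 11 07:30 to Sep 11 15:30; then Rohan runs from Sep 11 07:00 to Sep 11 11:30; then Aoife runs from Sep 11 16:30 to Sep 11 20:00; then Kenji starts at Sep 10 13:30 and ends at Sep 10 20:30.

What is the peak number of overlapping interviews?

4

Sort all start/end points and keep a running count:
Sep 10 09:30 start Hannah → 1
Sep 10 13:00 end Hannah → 0
Sep 10 13:30 start Kenji → 1
Sep 10 13:30 start Tariq → 2
Sep 10 15:30 end Tariq → 1
Sep 10 20:30 end Kenji → 0
Sep 11 07:00 start Rohan → 1
Sep 11 07:30 start Sana → 2
Sep 11 08:00 start Marcus → 3
Sep 11 09:30 start Noor → 4
Sep 11 11:30 end Rohan → 3
Sep 11 12:30 end Noor → 2
Sep 11 14:30 end Marcus → 1
Sep 11 15:30 end Sana → 0
Sep 11 16:30 start Aoife → 1
Sep 11 20:00 end Aoife → 0
Peak is 4, at Sep 11 09:30 (Marcus, Noor, Rohan, Sana).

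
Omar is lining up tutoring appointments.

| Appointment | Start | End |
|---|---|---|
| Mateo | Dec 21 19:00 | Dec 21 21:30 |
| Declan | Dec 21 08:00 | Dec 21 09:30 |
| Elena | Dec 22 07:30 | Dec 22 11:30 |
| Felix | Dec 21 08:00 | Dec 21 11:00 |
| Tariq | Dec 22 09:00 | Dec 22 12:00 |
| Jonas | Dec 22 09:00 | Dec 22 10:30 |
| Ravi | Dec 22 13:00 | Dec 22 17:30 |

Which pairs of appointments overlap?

Two intervals overlap when each starts before the other ends.
Sorted by start: Felix, Declan, Mateo, Elena, Tariq, Jonas, Ravi.
Declan starts before Felix ends → Felix and Declan overlap.
Mateo starts after Felix ends, so nothing later overlaps Felix either.
Mateo starts after Declan ends, so nothing later overlaps Declan either.
Elena starts after Mateo ends, so nothing later overlaps Mateo either.
Tariq starts before Elena ends → Elena and Tariq overlap.
Jonas starts before Elena ends → Elena and Jonas overlap.
Ravi starts after Elena ends.
Jonas starts before Tariq ends → Tariq and Jonas overlap.
Ravi starts after Tariq ends.
Ravi starts after Jonas ends.

Declan & Felix, Elena & Jonas, Elena & Tariq, Jonas & Tariq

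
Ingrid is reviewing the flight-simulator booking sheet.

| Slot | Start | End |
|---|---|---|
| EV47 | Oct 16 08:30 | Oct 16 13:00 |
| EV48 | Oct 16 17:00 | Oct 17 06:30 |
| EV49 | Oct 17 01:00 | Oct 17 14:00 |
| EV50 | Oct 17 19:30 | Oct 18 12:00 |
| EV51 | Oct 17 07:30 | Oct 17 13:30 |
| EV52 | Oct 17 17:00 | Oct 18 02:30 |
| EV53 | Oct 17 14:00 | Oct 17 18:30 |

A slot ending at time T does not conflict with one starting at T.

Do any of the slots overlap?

Yes

Sorted by start: EV47, EV48, EV49, EV51, EV53, EV52, EV50.
EV48 starts after EV47 ends — done with EV47.
EV49 starts before EV48 ends → EV48 and EV49 overlap.
That's a conflict, so the schedule is not conflict-free.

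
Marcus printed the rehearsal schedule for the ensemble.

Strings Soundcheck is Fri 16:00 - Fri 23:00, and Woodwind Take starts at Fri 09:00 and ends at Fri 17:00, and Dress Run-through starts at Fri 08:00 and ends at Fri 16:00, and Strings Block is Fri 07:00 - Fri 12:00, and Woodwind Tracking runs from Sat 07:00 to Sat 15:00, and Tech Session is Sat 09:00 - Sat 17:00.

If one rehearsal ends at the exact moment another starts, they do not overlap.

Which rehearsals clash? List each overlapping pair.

Dress Run-through & Strings Block, Dress Run-through & Woodwind Take, Strings Block & Woodwind Take, Strings Soundcheck & Woodwind Take, Tech Session & Woodwind Tracking

Sorted by start: Strings Block, Dress Run-through, Woodwind Take, Strings Soundcheck, Woodwind Tracking, Tech Session.
Dress Run-through starts before Strings Block ends → Strings Block and Dress Run-through overlap.
Woodwind Take starts before Strings Block ends → Strings Block and Woodwind Take overlap.
Strings Soundcheck starts after Strings Block ends; Strings Block is clear from here.
Woodwind Take starts before Dress Run-through ends → Dress Run-through and Woodwind Take overlap.
Strings Soundcheck starts exactly when Dress Run-through ends (back-to-back, no overlap); Dress Run-through is clear from here.
Strings Soundcheck starts before Woodwind Take ends → Woodwind Take and Strings Soundcheck overlap.
Woodwind Tracking starts after Woodwind Take ends; Woodwind Take is clear from here.
Woodwind Tracking starts after Strings Soundcheck ends; Strings Soundcheck is clear from here.
Tech Session starts before Woodwind Tracking ends → Woodwind Tracking and Tech Session overlap.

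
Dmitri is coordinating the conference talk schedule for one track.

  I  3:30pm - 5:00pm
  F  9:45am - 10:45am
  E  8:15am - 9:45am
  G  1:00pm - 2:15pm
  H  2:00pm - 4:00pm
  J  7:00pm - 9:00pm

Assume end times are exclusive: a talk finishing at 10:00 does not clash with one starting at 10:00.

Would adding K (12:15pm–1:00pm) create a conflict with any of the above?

No — it doesn't clash with anything

E: ends 9:45am at or before K starts 12:15pm → clear.
F: ends 10:45am at or before K starts 12:15pm → clear.
G: starts 1:00pm at or after K ends 1:00pm → clear.
H: starts 2:00pm at or after K ends 1:00pm → clear.
I: starts 3:30pm at or after K ends 1:00pm → clear.
J: starts 7:00pm at or after K ends 1:00pm → clear.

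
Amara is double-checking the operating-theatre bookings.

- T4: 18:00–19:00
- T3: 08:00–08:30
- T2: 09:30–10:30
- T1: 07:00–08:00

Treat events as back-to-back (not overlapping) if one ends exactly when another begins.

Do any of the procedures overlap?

No

Sorted by start: T1, T3, T2, T4.
T3 starts exactly when T1 ends (back-to-back, no overlap), so T1 has no further overlaps.
T2 starts after T3 ends, so T3 has no further overlaps.
T4 starts after T2 ends.
Every pair is clear; the schedule has no overlaps.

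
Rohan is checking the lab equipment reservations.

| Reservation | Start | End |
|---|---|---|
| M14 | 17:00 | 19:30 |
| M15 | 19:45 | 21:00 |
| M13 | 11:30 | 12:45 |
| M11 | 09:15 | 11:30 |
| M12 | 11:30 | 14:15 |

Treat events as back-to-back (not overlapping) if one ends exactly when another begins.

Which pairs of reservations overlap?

Check each pair: they overlap iff neither finishes before the other starts.
Sorted by start: M11, M12, M13, M14, M15.
M12 starts exactly when M11 ends (back-to-back, no overlap), so M11 has no further overlaps.
M13 starts before M12 ends → M12 and M13 overlap.
M14 starts after M12 ends, so M12 has no further overlaps.
M14 starts after M13 ends, so M13 has no further overlaps.
M15 starts after M14 ends.

M12 & M13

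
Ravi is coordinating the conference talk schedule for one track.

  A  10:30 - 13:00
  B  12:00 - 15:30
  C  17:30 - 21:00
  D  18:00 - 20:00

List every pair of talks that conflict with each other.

A & B, C & D

Sorted by start: A, B, C, D.
B starts before A ends → A and B overlap.
C starts after A ends — done with A.
C starts after B ends — done with B.
D starts before C ends → C and D overlap.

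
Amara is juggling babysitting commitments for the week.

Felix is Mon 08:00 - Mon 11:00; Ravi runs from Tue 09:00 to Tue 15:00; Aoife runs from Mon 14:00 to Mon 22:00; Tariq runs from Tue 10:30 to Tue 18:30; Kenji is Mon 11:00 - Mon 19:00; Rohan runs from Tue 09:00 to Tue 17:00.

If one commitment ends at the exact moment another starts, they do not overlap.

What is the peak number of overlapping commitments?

3

Sweep the timeline, counting +1 at each start and −1 at each end (ends before starts at a tie):
Mon 08:00 start Felix → 1
Mon 11:00 end Felix → 0
Mon 11:00 start Kenji → 1
Mon 14:00 start Aoife → 2
Mon 19:00 end Kenji → 1
Mon 22:00 end Aoife → 0
Tue 09:00 start Ravi → 1
Tue 09:00 start Rohan → 2
Tue 10:30 start Tariq → 3
Tue 15:00 end Ravi → 2
Tue 17:00 end Rohan → 1
Tue 18:30 end Tariq → 0
Peak is 3, at Tue 10:30 (Ravi, Rohan, Tariq).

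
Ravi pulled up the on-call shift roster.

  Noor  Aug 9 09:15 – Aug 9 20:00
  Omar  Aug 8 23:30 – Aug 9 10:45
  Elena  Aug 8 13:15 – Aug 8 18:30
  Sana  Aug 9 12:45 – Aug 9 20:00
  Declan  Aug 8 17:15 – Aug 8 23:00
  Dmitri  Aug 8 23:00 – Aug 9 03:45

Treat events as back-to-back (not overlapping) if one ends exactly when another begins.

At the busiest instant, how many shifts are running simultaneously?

2

Sort all start/end points and keep a running count:
Aug 8 13:15 start Elena → 1
Aug 8 17:15 start Declan → 2
Aug 8 18:30 end Elena → 1
Aug 8 23:00 end Declan → 0
Aug 8 23:00 start Dmitri → 1
Aug 8 23:30 start Omar → 2
Aug 9 03:45 end Dmitri → 1
Aug 9 09:15 start Noor → 2
Aug 9 10:45 end Omar → 1
Aug 9 12:45 start Sana → 2
Aug 9 20:00 end Noor → 1
Aug 9 20:00 end Sana → 0
Peak is 2, at Aug 8 17:15 (Declan, Elena).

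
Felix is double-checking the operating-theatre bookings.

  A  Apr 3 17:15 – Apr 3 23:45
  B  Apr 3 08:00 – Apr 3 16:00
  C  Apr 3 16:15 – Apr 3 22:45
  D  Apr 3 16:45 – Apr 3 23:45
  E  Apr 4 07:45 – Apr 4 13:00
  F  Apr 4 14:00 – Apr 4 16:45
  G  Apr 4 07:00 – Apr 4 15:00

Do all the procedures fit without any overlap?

No

Sorted by start: B, C, D, A, G, E, F.
C starts after B ends, so nothing later overlaps B either.
D starts before C ends → C and D overlap.
That's a conflict, so the schedule is not conflict-free.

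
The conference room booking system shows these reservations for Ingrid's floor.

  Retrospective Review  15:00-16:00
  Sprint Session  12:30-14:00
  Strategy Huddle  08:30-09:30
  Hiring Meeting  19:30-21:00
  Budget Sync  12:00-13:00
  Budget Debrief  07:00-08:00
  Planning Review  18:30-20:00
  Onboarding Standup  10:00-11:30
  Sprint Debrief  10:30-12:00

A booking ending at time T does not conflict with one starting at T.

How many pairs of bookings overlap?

3

Sorted by start: Budget Debrief, Strategy Huddle, Onboarding Standup, Sprint Debrief, Budget Sync, Sprint Session, Retrospective Review, Planning Review, Hiring Meeting.
Strategy Huddle starts after Budget Debrief ends, so nothing later overlaps Budget Debrief either.
Onboarding Standup starts after Strategy Huddle ends, so nothing later overlaps Strategy Huddle either.
Sprint Debrief starts before Onboarding Standup ends → Onboarding Standup and Sprint Debrief overlap.
Budget Sync starts after Onboarding Standup ends, so nothing later overlaps Onboarding Standup either.
Budget Sync starts exactly when Sprint Debrief ends (back-to-back, no overlap), so nothing later overlaps Sprint Debrief either.
Sprint Session starts before Budget Sync ends → Budget Sync and Sprint Session overlap.
Retrospective Review starts after Budget Sync ends, so nothing later overlaps Budget Sync either.
Retrospective Review starts after Sprint Session ends, so nothing later overlaps Sprint Session either.
Planning Review starts after Retrospective Review ends, so nothing later overlaps Retrospective Review either.
Hiring Meeting starts before Planning Review ends → Planning Review and Hiring Meeting overlap.
Overlapping pairs: Budget Sync & Sprint Session, Hiring Meeting & Planning Review, Onboarding Standup & Sprint Debrief — 3 in total.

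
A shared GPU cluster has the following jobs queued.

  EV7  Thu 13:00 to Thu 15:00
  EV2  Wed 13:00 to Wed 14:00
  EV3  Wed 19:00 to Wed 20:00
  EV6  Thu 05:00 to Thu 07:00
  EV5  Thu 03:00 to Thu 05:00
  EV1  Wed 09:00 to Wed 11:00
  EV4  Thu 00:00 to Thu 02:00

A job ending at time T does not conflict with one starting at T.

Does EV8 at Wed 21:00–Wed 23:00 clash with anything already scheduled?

No — it doesn't clash with anything

EV1: ends Wed 11:00 at or before EV8 starts Wed 21:00 → clear.
EV2: ends Wed 14:00 at or before EV8 starts Wed 21:00 → clear.
EV3: ends Wed 20:00 at or before EV8 starts Wed 21:00 → clear.
EV4: starts Thu 00:00 at or after EV8 ends Wed 23:00 → clear.
EV5: starts Thu 03:00 at or after EV8 ends Wed 23:00 → clear.
EV6: starts Thu 05:00 at or after EV8 ends Wed 23:00 → clear.
EV7: starts Thu 13:00 at or after EV8 ends Wed 23:00 → clear.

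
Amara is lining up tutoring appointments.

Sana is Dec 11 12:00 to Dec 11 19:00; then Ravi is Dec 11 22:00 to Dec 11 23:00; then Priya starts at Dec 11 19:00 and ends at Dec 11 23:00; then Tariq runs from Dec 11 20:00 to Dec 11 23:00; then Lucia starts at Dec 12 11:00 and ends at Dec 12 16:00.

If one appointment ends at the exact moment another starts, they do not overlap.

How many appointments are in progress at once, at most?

3

Sweep the timeline, counting +1 at each start and −1 at each end (ends before starts at a tie):
Dec 11 12:00 start Sana → 1
Dec 11 19:00 end Sana → 0
Dec 11 19:00 start Priya → 1
Dec 11 20:00 start Tariq → 2
Dec 11 22:00 start Ravi → 3
Dec 11 23:00 end Priya → 2
Dec 11 23:00 end Ravi → 1
Dec 11 23:00 end Tariq → 0
Dec 12 11:00 start Lucia → 1
Dec 12 16:00 end Lucia → 0
Peak is 3, at Dec 11 22:00 (Priya, Ravi, Tariq).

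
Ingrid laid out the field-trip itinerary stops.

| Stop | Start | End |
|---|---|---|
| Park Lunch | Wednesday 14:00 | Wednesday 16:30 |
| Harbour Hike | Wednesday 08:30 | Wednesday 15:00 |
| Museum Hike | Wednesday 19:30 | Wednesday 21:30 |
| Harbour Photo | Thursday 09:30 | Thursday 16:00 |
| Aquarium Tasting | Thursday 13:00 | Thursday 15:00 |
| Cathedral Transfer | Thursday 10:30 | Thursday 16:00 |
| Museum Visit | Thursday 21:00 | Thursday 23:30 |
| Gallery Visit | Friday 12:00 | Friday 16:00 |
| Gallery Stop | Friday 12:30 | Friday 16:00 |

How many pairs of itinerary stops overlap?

5

Two intervals overlap when each starts before the other ends.
Sorted by start: Harbour Hike, Park Lunch, Museum Hike, Harbour Photo, Cathedral Transfer, Aquarium Tasting, Museum Visit, Gallery Visit, Gallery Stop.
Park Lunch starts before Harbour Hike ends → Harbour Hike and Park Lunch overlap.
Museum Hike starts after Harbour Hike ends; Harbour Hike is clear from here.
Museum Hike starts after Park Lunch ends; Park Lunch is clear from here.
Harbour Photo starts after Museum Hike ends; Museum Hike is clear from here.
Cathedral Transfer starts before Harbour Photo ends → Harbour Photo and Cathedral Transfer overlap.
Aquarium Tasting starts before Harbour Photo ends → Harbour Photo and Aquarium Tasting overlap.
Museum Visit starts after Harbour Photo ends; Harbour Photo is clear from here.
Aquarium Tasting starts before Cathedral Transfer ends → Cathedral Transfer and Aquarium Tasting overlap.
Museum Visit starts after Cathedral Transfer ends; Cathedral Transfer is clear from here.
Museum Visit starts after Aquarium Tasting ends; Aquarium Tasting is clear from here.
Gallery Visit starts after Museum Visit ends; Museum Visit is clear from here.
Gallery Stop starts before Gallery Visit ends → Gallery Visit and Gallery Stop overlap.
Overlapping pairs: Aquarium Tasting & Cathedral Transfer, Aquarium Tasting & Harbour Photo, Cathedral Transfer & Harbour Photo, Gallery Stop & Gallery Visit, Harbour Hike & Park Lunch — 5 in total.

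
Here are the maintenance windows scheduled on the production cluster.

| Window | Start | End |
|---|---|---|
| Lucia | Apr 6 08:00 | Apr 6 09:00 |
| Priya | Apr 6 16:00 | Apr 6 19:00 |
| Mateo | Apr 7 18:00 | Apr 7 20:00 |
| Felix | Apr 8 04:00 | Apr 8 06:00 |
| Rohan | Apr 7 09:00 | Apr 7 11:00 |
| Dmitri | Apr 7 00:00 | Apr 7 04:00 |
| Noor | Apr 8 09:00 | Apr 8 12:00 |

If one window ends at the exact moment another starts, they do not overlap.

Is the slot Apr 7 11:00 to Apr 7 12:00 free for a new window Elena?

Lucia: ends Apr 6 09:00 at or before Elena starts Apr 7 11:00 → clear.
Priya: ends Apr 6 19:00 at or before Elena starts Apr 7 11:00 → clear.
Dmitri: ends Apr 7 04:00 at or before Elena starts Apr 7 11:00 → clear.
Rohan: ends Apr 7 11:00 at or before Elena starts Apr 7 11:00 → clear.
Mateo: starts Apr 7 18:00 at or after Elena ends Apr 7 12:00 → clear.
Felix: starts Apr 8 04:00 at or after Elena ends Apr 7 12:00 → clear.
Noor: starts Apr 8 09:00 at or after Elena ends Apr 7 12:00 → clear.

Yes — the slot is free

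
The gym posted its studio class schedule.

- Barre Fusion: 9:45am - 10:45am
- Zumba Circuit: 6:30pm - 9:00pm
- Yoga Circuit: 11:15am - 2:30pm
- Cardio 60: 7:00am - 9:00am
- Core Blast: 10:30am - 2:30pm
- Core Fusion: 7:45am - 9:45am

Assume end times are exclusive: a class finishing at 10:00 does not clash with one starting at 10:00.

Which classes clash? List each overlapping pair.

Sorted by start: Cardio 60, Core Fusion, Barre Fusion, Core Blast, Yoga Circuit, Zumba Circuit.
Core Fusion starts before Cardio 60 ends → Cardio 60 and Core Fusion overlap.
Barre Fusion starts after Cardio 60 ends — done with Cardio 60.
Barre Fusion starts exactly when Core Fusion ends (back-to-back, no overlap) — done with Core Fusion.
Core Blast starts before Barre Fusion ends → Barre Fusion and Core Blast overlap.
Yoga Circuit starts after Barre Fusion ends — done with Barre Fusion.
Yoga Circuit starts before Core Blast ends → Core Blast and Yoga Circuit overlap.
Zumba Circuit starts after Core Blast ends.
Zumba Circuit starts after Yoga Circuit ends.

Barre Fusion & Core Blast, Cardio 60 & Core Fusion, Core Blast & Yoga Circuit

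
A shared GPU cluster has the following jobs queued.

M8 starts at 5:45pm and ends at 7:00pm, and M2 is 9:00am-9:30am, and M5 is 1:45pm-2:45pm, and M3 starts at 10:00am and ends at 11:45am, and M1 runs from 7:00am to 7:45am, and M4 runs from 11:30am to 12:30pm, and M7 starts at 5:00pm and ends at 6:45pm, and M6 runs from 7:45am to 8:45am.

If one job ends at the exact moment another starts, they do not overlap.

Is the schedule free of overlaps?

Check each pair: they overlap iff neither finishes before the other starts.
Sorted by start: M1, M6, M2, M3, M4, M5, M7, M8.
M6 starts exactly when M1 ends (back-to-back, no overlap), so nothing later overlaps M1 either.
M2 starts after M6 ends, so nothing later overlaps M6 either.
M3 starts after M2 ends, so nothing later overlaps M2 either.
M4 starts before M3 ends → M3 and M4 overlap.
That's a conflict, so the schedule is not conflict-free.

No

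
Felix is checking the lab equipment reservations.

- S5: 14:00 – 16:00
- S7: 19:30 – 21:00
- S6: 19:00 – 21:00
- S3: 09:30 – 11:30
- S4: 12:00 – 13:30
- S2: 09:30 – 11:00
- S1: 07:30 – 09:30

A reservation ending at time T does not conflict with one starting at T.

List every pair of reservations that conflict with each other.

Two intervals overlap when each starts before the other ends.
Sorted by start: S1, S2, S3, S4, S5, S6, S7.
S2 starts exactly when S1 ends (back-to-back, no overlap) — done with S1.
S3 starts before S2 ends → S2 and S3 overlap.
S4 starts after S2 ends — done with S2.
S4 starts after S3 ends — done with S3.
S5 starts after S4 ends — done with S4.
S6 starts after S5 ends — done with S5.
S7 starts before S6 ends → S6 and S7 overlap.

S2 & S3, S6 & S7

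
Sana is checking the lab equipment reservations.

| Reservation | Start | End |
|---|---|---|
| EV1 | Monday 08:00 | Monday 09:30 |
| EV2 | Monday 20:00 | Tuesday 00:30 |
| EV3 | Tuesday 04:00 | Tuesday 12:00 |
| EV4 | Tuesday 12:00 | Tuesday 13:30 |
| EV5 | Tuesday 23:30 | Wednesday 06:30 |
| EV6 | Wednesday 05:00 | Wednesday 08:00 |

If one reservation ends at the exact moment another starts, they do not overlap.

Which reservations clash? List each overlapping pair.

EV5 & EV6

Check each pair: they overlap iff neither finishes before the other starts.
Sorted by start: EV1, EV2, EV3, EV4, EV5, EV6.
EV2 starts after EV1 ends, so EV1 has no further overlaps.
EV3 starts after EV2 ends, so EV2 has no further overlaps.
EV4 starts exactly when EV3 ends (back-to-back, no overlap), so EV3 has no further overlaps.
EV5 starts after EV4 ends, so EV4 has no further overlaps.
EV6 starts before EV5 ends → EV5 and EV6 overlap.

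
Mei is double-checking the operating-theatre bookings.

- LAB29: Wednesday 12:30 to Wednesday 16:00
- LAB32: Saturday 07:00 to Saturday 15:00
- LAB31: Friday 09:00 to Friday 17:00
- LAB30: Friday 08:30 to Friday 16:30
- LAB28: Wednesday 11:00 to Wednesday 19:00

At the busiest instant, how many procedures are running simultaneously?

Sort all start/end points and keep a running count:
Wednesday 11:00 start LAB28 → 1
Wednesday 12:30 start LAB29 → 2
Wednesday 16:00 end LAB29 → 1
Wednesday 19:00 end LAB28 → 0
Friday 08:30 start LAB30 → 1
Friday 09:00 start LAB31 → 2
Friday 16:30 end LAB30 → 1
Friday 17:00 end LAB31 → 0
Saturday 07:00 start LAB32 → 1
Saturday 15:00 end LAB32 → 0
Peak is 2, at Wednesday 12:30 (LAB28, LAB29).

2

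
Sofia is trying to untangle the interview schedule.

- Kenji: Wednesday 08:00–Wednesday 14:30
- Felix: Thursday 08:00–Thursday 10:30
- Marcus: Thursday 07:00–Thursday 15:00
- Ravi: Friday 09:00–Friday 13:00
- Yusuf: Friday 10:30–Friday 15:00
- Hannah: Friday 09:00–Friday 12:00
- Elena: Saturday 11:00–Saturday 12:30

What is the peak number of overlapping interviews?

3

Walk through starts and ends in time order (an end at T is processed before a start at T):
Wednesday 08:00 start Kenji → 1
Wednesday 14:30 end Kenji → 0
Thursday 07:00 start Marcus → 1
Thursday 08:00 start Felix → 2
Thursday 10:30 end Felix → 1
Thursday 15:00 end Marcus → 0
Friday 09:00 start Hannah → 1
Friday 09:00 start Ravi → 2
Friday 10:30 start Yusuf → 3
Friday 12:00 end Hannah → 2
Friday 13:00 end Ravi → 1
Friday 15:00 end Yusuf → 0
Saturday 11:00 start Elena → 1
Saturday 12:30 end Elena → 0
Peak is 3, at Friday 10:30 (Hannah, Ravi, Yusuf).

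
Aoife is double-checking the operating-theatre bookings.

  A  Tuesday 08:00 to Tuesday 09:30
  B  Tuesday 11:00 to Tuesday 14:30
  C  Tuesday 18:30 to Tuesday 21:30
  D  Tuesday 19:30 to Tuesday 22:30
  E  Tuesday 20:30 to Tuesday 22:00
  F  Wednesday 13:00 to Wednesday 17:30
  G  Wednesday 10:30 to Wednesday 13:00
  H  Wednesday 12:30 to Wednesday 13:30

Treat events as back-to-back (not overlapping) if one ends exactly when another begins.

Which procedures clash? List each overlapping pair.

Sorted by start: A, B, C, D, E, G, H, F.
B starts after A ends; A is clear from here.
C starts after B ends; B is clear from here.
D starts before C ends → C and D overlap.
E starts before C ends → C and E overlap.
G starts after C ends; C is clear from here.
E starts before D ends → D and E overlap.
G starts after D ends; D is clear from here.
G starts after E ends; E is clear from here.
H starts before G ends → G and H overlap.
F starts exactly when G ends (back-to-back, no overlap).
F starts before H ends → H and F overlap.

C & D, C & E, D & E, F & H, G & H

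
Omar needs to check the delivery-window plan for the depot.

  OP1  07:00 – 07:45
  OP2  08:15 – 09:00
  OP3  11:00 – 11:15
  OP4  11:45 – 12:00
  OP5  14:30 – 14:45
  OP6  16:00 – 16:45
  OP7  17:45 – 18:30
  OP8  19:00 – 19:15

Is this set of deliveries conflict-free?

Sorted by start: OP1, OP2, OP3, OP4, OP5, OP6, OP7, OP8.
OP2 starts after OP1 ends, so nothing later overlaps OP1 either.
OP3 starts after OP2 ends, so nothing later overlaps OP2 either.
OP4 starts after OP3 ends, so nothing later overlaps OP3 either.
OP5 starts after OP4 ends, so nothing later overlaps OP4 either.
OP6 starts after OP5 ends, so nothing later overlaps OP5 either.
OP7 starts after OP6 ends, so nothing later overlaps OP6 either.
OP8 starts after OP7 ends.
Every pair is clear; the schedule has no overlaps.

Yes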